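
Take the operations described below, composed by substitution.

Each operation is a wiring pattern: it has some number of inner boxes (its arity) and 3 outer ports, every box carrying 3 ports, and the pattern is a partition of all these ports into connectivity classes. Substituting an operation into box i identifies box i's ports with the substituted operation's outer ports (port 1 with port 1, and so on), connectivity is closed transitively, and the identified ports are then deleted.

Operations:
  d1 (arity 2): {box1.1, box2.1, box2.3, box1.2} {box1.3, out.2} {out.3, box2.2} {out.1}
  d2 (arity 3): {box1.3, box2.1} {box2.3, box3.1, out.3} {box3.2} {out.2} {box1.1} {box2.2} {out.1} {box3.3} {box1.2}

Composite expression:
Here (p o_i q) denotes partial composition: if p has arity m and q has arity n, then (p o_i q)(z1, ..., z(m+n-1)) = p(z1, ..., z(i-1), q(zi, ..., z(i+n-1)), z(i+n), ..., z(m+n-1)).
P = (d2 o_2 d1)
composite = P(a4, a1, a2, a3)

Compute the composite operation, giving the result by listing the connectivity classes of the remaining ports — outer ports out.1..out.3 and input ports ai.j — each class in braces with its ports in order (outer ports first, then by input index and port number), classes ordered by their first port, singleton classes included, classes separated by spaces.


After gluing at d2, chains via deleted ports link the a-ports.
composing d1 on (a1, a2), with out.j its own outer ports: {out.1} {out.2, a1.3} {out.3, a2.2} {a1.1, a1.2, a2.1, a2.3}
composing d2 on (a4, a1, a2, a3), with out.j its own outer ports: {out.1} {out.2} {out.3, a2.2, a3.1} {a1.1, a1.2, a2.1, a2.3} {a1.3} {a3.2} {a3.3} {a4.1} {a4.2} {a4.3}

{out.1} {out.2} {out.3, a2.2, a3.1} {a1.1, a1.2, a2.1, a2.3} {a1.3} {a3.2} {a3.3} {a4.1} {a4.2} {a4.3}


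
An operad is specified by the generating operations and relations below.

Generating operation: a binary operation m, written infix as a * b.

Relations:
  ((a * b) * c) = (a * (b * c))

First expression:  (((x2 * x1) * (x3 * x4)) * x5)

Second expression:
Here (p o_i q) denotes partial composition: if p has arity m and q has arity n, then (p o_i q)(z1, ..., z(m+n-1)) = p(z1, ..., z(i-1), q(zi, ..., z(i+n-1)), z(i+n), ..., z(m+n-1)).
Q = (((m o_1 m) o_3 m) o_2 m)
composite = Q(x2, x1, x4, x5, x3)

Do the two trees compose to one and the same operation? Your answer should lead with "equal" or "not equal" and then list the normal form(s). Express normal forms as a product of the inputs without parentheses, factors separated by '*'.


not equal; first: x2 * x1 * x3 * x4 * x5; second: x2 * x1 * x4 * x5 * x3

Normal form of the first expression: x2 * x1 * x3 * x4 * x5
Normal form of the second expression: x2 * x1 * x4 * x5 * x3
The forms do not match — not equal.


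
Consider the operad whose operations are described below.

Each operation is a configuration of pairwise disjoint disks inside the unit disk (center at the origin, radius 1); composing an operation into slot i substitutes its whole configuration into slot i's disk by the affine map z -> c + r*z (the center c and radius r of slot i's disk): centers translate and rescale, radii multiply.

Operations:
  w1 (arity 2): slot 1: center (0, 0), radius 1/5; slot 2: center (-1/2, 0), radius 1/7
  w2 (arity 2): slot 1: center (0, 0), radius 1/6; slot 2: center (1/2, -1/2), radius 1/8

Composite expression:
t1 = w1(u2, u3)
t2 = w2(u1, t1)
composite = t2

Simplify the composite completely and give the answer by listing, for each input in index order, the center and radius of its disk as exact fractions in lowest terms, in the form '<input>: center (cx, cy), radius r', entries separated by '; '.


u1: center (0, 0), radius 1/6; u2: center (1/2, -1/2), radius 1/40; u3: center (7/16, -1/2), radius 1/56

Nesting under w2 composes maps z -> c + r*z down each u-path.
for u1, the 1-step affine chain lands on center (0, 0), radius 1/6
for u2, the 2-step affine chain lands on center (1/2, -1/2), radius 1/40
for u3, the 2-step affine chain lands on center (7/16, -1/2), radius 1/56


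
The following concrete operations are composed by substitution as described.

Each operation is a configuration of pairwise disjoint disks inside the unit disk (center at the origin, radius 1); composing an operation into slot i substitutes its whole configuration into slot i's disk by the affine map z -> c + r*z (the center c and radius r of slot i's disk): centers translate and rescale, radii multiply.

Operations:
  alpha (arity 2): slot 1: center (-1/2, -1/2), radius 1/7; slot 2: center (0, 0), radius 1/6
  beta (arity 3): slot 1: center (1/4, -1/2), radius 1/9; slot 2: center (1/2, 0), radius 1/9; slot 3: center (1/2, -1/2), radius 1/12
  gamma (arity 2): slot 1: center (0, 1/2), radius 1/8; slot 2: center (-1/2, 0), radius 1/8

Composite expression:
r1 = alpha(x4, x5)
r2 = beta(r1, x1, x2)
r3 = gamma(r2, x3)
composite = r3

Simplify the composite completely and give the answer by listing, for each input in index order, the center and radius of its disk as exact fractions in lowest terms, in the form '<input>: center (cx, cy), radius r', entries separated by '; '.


x1: center (1/16, 1/2), radius 1/72; x2: center (1/16, 7/16), radius 1/96; x3: center (-1/2, 0), radius 1/8; x4: center (7/288, 31/72), radius 1/504; x5: center (1/32, 7/16), radius 1/432

Only the slot chain above each x matters under gamma; compose those maps.
tracing x4 down its 3-map path: center (7/288, 31/72), radius 1/504
tracing x5 down its 3-map path: center (1/32, 7/16), radius 1/432
tracing x1 down its 2-map path: center (1/16, 1/2), radius 1/72
tracing x2 down its 2-map path: center (1/16, 7/16), radius 1/96
tracing x3 down its 1-map path: center (-1/2, 0), radius 1/8


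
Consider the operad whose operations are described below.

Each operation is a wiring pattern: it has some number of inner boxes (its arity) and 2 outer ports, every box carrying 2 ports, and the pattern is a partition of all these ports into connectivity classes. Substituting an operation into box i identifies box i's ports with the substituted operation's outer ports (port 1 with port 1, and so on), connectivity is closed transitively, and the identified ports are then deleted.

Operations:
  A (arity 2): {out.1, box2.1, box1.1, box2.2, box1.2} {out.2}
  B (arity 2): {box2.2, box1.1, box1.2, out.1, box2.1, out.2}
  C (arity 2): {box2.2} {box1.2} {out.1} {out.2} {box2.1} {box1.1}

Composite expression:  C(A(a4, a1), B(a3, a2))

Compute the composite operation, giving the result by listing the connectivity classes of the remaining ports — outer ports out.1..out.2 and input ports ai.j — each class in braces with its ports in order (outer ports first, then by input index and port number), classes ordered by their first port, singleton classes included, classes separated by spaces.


{out.1} {out.2} {a1.1, a1.2, a4.1, a4.2} {a2.1, a2.2, a3.1, a3.2}


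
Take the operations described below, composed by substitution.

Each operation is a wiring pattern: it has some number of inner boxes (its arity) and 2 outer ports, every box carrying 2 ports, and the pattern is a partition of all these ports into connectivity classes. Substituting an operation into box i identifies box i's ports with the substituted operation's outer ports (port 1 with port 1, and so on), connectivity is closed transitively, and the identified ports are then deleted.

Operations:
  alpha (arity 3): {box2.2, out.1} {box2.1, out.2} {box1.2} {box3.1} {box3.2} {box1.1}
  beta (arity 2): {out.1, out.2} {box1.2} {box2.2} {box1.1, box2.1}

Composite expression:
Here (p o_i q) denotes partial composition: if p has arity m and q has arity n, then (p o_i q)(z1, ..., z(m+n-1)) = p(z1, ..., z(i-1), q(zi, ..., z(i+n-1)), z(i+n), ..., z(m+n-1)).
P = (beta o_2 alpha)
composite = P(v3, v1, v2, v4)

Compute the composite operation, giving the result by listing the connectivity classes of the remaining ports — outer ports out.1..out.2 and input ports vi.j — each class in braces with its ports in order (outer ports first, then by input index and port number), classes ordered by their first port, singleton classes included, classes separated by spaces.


{out.1, out.2} {v1.1} {v1.2} {v2.1} {v2.2, v3.1} {v3.2} {v4.1} {v4.2}

Treat the ports identified at beta as solder joints: merge, then drop.
stage alpha: inputs (v1, v2, v4), connectivity {out.1, v2.2} {out.2, v2.1} {v1.1} {v1.2} {v4.1} {v4.2}, out.j its boundary
stage beta: inputs (v3, v1, v2, v4), connectivity {out.1, out.2} {v1.1} {v1.2} {v2.1} {v2.2, v3.1} {v3.2} {v4.1} {v4.2}, out.j its boundary


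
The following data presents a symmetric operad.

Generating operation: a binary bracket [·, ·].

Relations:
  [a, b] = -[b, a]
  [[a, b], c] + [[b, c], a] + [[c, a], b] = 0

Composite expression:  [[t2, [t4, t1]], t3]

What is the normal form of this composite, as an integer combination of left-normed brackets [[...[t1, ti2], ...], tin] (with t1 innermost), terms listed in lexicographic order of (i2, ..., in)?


Antisymmetry and Jacobi reduce to t1-anchored left-normed brackets.
Composite bracket: [[t2, [t4, t1]], t3]
Each bracket splits as ab - ba, giving 8 signed words (2^3 = 8).
Keep just the words that open with t1:
  sign of t1t4t2t3 is +1, so it contributes +[[[t1, t4], t2], t3]

[[[t1, t4], t2], t3]


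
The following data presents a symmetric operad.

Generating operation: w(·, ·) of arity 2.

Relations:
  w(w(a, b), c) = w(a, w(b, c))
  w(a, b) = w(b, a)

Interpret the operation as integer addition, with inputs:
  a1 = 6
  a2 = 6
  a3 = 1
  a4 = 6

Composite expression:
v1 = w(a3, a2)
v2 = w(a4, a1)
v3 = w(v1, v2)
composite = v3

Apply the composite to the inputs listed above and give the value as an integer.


19


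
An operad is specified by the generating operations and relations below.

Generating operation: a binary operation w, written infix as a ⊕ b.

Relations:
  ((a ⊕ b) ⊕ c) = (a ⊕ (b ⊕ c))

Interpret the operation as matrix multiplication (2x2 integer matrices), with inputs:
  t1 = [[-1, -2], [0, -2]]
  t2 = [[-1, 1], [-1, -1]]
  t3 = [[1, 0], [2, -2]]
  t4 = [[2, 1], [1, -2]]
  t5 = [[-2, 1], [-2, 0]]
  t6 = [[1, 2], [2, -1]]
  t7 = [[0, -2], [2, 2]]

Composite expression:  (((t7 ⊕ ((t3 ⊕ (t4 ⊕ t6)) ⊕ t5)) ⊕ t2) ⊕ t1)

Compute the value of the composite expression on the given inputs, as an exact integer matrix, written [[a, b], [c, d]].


[[20, -112], [-40, 144]]

(t4 ⊕ t6) = [[4, 3], [-3, 4]]
(t3 ⊕ (t4 ⊕ t6)) = [[4, 3], [14, -2]]
((t3 ⊕ (t4 ⊕ t6)) ⊕ t5) = [[-14, 4], [-24, 14]]
(t7 ⊕ ((t3 ⊕ (t4 ⊕ t6)) ⊕ t5)) = [[48, -28], [-76, 36]]
((t7 ⊕ ((t3 ⊕ (t4 ⊕ t6)) ⊕ t5)) ⊕ t2) = [[-20, 76], [40, -112]]
(((t7 ⊕ ((t3 ⊕ (t4 ⊕ t6)) ⊕ t5)) ⊕ t2) ⊕ t1) = [[20, -112], [-40, 144]]


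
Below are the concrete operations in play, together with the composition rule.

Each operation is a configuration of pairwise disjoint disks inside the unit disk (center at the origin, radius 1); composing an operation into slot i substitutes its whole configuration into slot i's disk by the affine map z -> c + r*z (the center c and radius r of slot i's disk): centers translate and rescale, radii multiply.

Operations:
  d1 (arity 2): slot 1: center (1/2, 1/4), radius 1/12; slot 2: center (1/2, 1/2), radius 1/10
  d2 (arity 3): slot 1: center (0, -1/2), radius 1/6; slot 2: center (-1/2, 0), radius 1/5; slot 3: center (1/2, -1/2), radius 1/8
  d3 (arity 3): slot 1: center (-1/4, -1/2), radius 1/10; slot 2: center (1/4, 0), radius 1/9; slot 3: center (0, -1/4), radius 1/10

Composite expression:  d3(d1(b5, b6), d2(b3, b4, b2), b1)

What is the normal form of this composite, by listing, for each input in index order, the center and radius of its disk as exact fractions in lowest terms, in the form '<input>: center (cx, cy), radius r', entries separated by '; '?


b1: center (0, -1/4), radius 1/10; b2: center (11/36, -1/18), radius 1/72; b3: center (1/4, -1/18), radius 1/54; b4: center (7/36, 0), radius 1/45; b5: center (-1/5, -19/40), radius 1/120; b6: center (-1/5, -9/20), radius 1/100

Affine substitution under d3: radii multiply and b-centers shift.
input b5: composing its 2 substitution steps yields center (-1/5, -19/40), radius 1/120
input b6: composing its 2 substitution steps yields center (-1/5, -9/20), radius 1/100
input b3: composing its 2 substitution steps yields center (1/4, -1/18), radius 1/54
input b4: composing its 2 substitution steps yields center (7/36, 0), radius 1/45
input b2: composing its 2 substitution steps yields center (11/36, -1/18), radius 1/72
input b1: composing its 1 substitution step yields center (0, -1/4), radius 1/10


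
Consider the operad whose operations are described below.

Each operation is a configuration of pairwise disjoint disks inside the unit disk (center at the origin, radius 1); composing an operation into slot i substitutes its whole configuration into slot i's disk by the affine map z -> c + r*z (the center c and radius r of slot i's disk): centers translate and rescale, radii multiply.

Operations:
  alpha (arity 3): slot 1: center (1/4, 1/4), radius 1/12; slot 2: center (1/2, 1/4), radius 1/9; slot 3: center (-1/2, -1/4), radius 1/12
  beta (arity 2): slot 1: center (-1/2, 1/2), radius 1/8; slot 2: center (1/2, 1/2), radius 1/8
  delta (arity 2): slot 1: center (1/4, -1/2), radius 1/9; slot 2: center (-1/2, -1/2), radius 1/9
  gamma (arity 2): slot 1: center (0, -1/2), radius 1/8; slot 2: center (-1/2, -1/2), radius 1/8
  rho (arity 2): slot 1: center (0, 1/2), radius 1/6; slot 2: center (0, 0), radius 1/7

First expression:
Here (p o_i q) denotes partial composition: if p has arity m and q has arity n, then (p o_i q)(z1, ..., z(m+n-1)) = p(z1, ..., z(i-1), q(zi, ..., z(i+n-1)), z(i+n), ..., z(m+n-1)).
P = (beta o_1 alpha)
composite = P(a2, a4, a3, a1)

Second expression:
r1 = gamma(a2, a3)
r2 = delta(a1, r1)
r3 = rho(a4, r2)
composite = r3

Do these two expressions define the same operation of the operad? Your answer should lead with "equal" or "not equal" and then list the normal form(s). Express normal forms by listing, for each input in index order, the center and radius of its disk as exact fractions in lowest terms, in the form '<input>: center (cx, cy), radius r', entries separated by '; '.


not equal — first a1: center (1/2, 1/2), radius 1/8; a2: center (-15/32, 17/32), radius 1/96; a3: center (-9/16, 15/32), radius 1/96; a4: center (-7/16, 17/32), radius 1/72, second a1: center (1/28, -1/14), radius 1/63; a2: center (-1/14, -5/63), radius 1/504; a3: center (-5/63, -5/63), radius 1/504; a4: center (0, 1/2), radius 1/6


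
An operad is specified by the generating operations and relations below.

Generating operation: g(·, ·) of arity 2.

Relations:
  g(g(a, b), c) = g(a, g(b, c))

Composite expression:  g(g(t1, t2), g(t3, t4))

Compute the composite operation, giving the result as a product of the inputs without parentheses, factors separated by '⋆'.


t1 ⋆ t2 ⋆ t3 ⋆ t4


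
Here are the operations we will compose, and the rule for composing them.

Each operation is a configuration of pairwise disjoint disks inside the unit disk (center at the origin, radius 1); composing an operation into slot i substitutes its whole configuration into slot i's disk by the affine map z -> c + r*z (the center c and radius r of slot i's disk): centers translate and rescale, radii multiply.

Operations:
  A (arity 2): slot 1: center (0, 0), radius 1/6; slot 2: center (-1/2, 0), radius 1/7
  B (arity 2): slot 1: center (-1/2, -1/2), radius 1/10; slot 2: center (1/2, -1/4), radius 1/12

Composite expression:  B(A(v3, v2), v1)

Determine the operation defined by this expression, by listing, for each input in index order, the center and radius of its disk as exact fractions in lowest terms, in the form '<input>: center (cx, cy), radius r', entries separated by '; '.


Only the slot chain above each v matters under B; compose those maps.
input v3: applying the 2 nested substitutions gives center (-1/2, -1/2), radius 1/60
input v2: applying the 2 nested substitutions gives center (-11/20, -1/2), radius 1/70
input v1: applying the 1 nested substitution gives center (1/2, -1/4), radius 1/12

v1: center (1/2, -1/4), radius 1/12; v2: center (-11/20, -1/2), radius 1/70; v3: center (-1/2, -1/2), radius 1/60


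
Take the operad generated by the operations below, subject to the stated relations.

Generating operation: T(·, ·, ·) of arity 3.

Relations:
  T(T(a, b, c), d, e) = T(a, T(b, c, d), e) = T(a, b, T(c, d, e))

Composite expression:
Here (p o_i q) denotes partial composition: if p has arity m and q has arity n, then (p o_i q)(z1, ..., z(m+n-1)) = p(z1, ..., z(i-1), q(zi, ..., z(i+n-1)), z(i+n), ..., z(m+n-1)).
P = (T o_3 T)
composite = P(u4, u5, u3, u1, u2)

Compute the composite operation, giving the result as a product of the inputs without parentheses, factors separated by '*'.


u4 * u5 * u3 * u1 * u2

Under associativity of T, the answer is the u's in reading order.
T(u3, u1, u2) flattens to u3 * u1 * u2
T(u4, u5, T(u3, u1, u2)) flattens to u4 * u5 * u3 * u1 * u2


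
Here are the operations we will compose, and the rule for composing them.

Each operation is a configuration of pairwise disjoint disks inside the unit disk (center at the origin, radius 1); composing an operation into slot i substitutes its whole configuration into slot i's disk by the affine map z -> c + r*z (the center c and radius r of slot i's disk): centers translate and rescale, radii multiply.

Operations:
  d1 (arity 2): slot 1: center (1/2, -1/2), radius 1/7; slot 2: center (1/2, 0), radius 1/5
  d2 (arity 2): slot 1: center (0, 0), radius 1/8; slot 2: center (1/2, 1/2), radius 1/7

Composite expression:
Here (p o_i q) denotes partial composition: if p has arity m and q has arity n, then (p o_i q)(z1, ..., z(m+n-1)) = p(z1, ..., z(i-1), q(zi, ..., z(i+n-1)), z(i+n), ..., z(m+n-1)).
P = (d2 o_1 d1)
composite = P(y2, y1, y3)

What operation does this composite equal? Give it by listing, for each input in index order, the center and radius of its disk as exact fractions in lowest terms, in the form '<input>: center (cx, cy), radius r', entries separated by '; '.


y1: center (1/16, 0), radius 1/40; y2: center (1/16, -1/16), radius 1/56; y3: center (1/2, 1/2), radius 1/7

Follow each y-input down from d2: c' goes to c + r*c', radius to r*r'.
for y2, the 2-step affine chain lands on center (1/16, -1/16), radius 1/56
for y1, the 2-step affine chain lands on center (1/16, 0), radius 1/40
for y3, the 1-step affine chain lands on center (1/2, 1/2), radius 1/7


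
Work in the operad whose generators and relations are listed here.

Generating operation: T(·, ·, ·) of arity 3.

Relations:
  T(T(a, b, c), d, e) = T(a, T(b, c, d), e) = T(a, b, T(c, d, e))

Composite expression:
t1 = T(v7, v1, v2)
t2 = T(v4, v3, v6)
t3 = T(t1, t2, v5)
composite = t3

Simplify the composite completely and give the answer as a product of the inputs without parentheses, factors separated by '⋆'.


v7 ⋆ v1 ⋆ v2 ⋆ v4 ⋆ v3 ⋆ v6 ⋆ v5

The T-tree's shape is irrelevant; the v-reading-order decides.
T(v7, v1, v2) reduces to v7 ⋆ v1 ⋆ v2
T(v4, v3, v6) reduces to v4 ⋆ v3 ⋆ v6
T(T(v7, v1, v2), T(v4, v3, v6), v5) reduces to v7 ⋆ v1 ⋆ v2 ⋆ v4 ⋆ v3 ⋆ v6 ⋆ v5


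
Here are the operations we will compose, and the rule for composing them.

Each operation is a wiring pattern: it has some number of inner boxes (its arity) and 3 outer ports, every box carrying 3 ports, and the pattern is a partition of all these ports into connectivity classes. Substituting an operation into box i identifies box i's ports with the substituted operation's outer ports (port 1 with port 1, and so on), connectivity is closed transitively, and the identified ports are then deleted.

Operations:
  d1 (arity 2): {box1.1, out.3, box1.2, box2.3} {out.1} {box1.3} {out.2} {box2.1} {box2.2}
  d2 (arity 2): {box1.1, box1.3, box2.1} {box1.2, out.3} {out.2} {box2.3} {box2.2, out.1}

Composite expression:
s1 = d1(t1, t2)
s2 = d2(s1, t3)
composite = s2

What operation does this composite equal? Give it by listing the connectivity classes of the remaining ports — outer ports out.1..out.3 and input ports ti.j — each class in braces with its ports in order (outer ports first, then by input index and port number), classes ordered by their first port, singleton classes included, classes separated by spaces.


{out.1, t3.2} {out.2} {out.3} {t1.1, t1.2, t2.3, t3.1} {t1.3} {t2.1} {t2.2} {t3.3}

After gluing at d2, chains via deleted ports link the t-ports.
after d1, the pattern on (t1, t2) reads {out.1} {out.2} {out.3, t1.1, t1.2, t2.3} {t1.3} {t2.1} {t2.2} (out.j = its outer ports)
after d2, the pattern on (t1, t2, t3) reads {out.1, t3.2} {out.2} {out.3} {t1.1, t1.2, t2.3, t3.1} {t1.3} {t2.1} {t2.2} {t3.3} (out.j = its outer ports)


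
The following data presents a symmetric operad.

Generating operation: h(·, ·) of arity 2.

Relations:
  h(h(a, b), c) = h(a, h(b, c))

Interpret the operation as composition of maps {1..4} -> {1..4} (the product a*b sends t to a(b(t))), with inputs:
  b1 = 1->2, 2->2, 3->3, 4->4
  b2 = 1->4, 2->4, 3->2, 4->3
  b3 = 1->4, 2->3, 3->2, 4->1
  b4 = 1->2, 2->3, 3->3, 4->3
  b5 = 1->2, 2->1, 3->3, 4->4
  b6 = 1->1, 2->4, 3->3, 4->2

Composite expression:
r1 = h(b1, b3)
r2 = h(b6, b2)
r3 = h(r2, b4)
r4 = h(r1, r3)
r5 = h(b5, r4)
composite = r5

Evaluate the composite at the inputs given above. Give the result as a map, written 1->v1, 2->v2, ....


1->3, 2->1, 3->1, 4->1

h(b1, b3) = 1->4, 2->3, 3->2, 4->2
h(b6, b2) = 1->2, 2->2, 3->4, 4->3
h(h(b6, b2), b4) = 1->2, 2->4, 3->4, 4->4
h(h(b1, b3), h(h(b6, b2), b4)) = 1->3, 2->2, 3->2, 4->2
h(b5, h(h(b1, b3), h(h(b6, b2), b4))) = 1->3, 2->1, 3->1, 4->1


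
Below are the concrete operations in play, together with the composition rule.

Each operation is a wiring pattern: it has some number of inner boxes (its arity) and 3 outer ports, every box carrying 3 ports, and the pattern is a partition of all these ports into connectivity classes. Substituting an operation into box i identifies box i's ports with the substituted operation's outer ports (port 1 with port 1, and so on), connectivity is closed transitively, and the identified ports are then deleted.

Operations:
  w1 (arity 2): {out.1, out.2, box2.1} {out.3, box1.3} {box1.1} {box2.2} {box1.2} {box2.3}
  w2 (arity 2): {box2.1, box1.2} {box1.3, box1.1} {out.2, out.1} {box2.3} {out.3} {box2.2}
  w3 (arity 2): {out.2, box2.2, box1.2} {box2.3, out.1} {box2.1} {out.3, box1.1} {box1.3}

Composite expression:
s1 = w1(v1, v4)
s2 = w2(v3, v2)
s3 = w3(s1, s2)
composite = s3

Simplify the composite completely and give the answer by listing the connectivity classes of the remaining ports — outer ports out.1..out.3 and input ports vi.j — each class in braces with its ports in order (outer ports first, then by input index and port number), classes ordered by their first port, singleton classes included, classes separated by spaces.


{out.1} {out.2, out.3, v4.1} {v1.1} {v1.2} {v1.3} {v2.1, v3.2} {v2.2} {v2.3} {v3.1, v3.3} {v4.2} {v4.3}

After gluing at w3, chains via deleted ports link the v-ports.
the subtree at w1 composes to {out.1, out.2, v4.1} {out.3, v1.3} {v1.1} {v1.2} {v4.2} {v4.3} on (v1, v4); out.j = own outer ports
the subtree at w2 composes to {out.1, out.2} {out.3} {v2.1, v3.2} {v2.2} {v2.3} {v3.1, v3.3} on (v3, v2); out.j = own outer ports
the subtree at w3 composes to {out.1} {out.2, out.3, v4.1} {v1.1} {v1.2} {v1.3} {v2.1, v3.2} {v2.2} {v2.3} {v3.1, v3.3} {v4.2} {v4.3} on (v1, v4, v3, v2); out.j = own outer ports


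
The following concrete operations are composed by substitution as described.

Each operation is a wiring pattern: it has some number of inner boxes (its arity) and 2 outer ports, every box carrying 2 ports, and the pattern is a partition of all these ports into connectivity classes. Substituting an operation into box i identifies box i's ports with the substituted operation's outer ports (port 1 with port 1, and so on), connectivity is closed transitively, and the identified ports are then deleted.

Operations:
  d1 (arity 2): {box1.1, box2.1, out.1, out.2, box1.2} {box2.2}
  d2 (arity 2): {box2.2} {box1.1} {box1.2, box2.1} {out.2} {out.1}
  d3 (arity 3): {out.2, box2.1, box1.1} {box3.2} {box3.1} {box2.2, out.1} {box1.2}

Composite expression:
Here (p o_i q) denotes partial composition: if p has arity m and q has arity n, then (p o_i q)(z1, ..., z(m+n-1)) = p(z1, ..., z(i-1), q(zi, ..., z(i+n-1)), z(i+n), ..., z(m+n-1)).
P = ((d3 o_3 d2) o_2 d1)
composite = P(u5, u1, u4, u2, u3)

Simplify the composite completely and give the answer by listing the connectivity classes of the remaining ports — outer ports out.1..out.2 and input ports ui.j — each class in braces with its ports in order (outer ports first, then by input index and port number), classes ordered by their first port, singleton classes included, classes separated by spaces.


{out.1, out.2, u1.1, u1.2, u4.1, u5.1} {u2.1} {u2.2, u3.1} {u3.2} {u4.2} {u5.2}

After gluing at d3, chains via deleted ports link the u-ports.
stage d1: inputs (u1, u4), connectivity {out.1, out.2, u1.1, u1.2, u4.1} {u4.2}, out.j its boundary
stage d2: inputs (u2, u3), connectivity {out.1} {out.2} {u2.1} {u2.2, u3.1} {u3.2}, out.j its boundary
stage d3: inputs (u5, u1, u4, u2, u3), connectivity {out.1, out.2, u1.1, u1.2, u4.1, u5.1} {u2.1} {u2.2, u3.1} {u3.2} {u4.2} {u5.2}, out.j its boundary


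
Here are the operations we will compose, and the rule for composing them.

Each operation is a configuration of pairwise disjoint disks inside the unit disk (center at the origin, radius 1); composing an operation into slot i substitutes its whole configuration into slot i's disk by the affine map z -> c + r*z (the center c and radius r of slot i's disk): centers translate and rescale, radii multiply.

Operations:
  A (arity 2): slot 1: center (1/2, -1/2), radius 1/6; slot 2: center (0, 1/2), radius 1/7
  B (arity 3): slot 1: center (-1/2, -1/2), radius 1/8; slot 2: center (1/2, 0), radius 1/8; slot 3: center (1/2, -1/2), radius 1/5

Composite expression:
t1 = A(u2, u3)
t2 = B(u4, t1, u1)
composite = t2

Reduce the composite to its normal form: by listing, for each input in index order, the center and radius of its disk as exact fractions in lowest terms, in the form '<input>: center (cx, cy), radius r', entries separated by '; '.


u1: center (1/2, -1/2), radius 1/5; u2: center (9/16, -1/16), radius 1/48; u3: center (1/2, 1/16), radius 1/56; u4: center (-1/2, -1/2), radius 1/8

Each u-disk chains the slot maps above it in B; radii multiply.
for u4, the 1-step affine chain lands on center (-1/2, -1/2), radius 1/8
for u2, the 2-step affine chain lands on center (9/16, -1/16), radius 1/48
for u3, the 2-step affine chain lands on center (1/2, 1/16), radius 1/56
for u1, the 1-step affine chain lands on center (1/2, -1/2), radius 1/5


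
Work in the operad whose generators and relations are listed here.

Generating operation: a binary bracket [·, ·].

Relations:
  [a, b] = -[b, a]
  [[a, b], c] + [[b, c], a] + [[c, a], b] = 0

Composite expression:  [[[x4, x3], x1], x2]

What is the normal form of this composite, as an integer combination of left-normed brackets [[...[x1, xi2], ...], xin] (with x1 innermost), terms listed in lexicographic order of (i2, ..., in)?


[[[x1, x3], x4], x2] - [[[x1, x4], x3], x2]

Expand each bracket as ab - ba; the x1-initial words give the coefficients.
Composite bracket: [[[x4, x3], x1], x2]
Each bracket splits as ab - ba, giving 8 signed words (2^3 = 8).
Only words starting with x1 matter:
  the word x1x3x4x2 carries sign +1 and contributes +[[[x1, x3], x4], x2]
  the word x1x4x3x2 carries sign -1 and contributes -[[[x1, x4], x3], x2]


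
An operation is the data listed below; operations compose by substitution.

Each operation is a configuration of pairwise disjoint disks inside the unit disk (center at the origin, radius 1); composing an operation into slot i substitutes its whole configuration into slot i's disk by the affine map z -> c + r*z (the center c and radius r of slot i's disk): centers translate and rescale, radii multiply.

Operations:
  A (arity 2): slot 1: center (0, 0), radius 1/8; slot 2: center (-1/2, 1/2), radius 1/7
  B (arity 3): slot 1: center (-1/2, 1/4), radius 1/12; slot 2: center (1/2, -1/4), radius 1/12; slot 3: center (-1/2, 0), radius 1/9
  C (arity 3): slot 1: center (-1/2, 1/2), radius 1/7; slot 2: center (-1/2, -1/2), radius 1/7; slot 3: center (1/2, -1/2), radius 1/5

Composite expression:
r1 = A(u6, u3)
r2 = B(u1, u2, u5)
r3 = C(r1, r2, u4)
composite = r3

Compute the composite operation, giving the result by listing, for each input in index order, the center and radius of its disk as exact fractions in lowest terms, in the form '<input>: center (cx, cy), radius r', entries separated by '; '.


u1: center (-4/7, -13/28), radius 1/84; u2: center (-3/7, -15/28), radius 1/84; u3: center (-4/7, 4/7), radius 1/49; u4: center (1/2, -1/2), radius 1/5; u5: center (-4/7, -1/2), radius 1/63; u6: center (-1/2, 1/2), radius 1/56

Only the slot chain above each u matters under C; compose those maps.
for u6, the 2-step affine chain lands on center (-1/2, 1/2), radius 1/56
for u3, the 2-step affine chain lands on center (-4/7, 4/7), radius 1/49
for u1, the 2-step affine chain lands on center (-4/7, -13/28), radius 1/84
for u2, the 2-step affine chain lands on center (-3/7, -15/28), radius 1/84
for u5, the 2-step affine chain lands on center (-4/7, -1/2), radius 1/63
for u4, the 1-step affine chain lands on center (1/2, -1/2), radius 1/5


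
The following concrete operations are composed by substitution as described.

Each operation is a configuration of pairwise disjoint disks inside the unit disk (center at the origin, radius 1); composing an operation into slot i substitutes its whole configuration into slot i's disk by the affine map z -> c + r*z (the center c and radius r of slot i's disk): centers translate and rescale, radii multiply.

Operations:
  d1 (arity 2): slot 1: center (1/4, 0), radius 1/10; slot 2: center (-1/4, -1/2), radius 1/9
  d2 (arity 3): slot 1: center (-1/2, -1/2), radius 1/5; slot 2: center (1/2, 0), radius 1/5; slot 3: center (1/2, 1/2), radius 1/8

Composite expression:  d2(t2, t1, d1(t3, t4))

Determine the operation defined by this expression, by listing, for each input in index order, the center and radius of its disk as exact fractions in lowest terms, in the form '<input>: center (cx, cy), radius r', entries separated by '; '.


t1: center (1/2, 0), radius 1/5; t2: center (-1/2, -1/2), radius 1/5; t3: center (17/32, 1/2), radius 1/80; t4: center (15/32, 7/16), radius 1/72

Below d2, radii multiply path by path; the t-disk centers shift.
tracing t2 down its 1-map path: center (-1/2, -1/2), radius 1/5
tracing t1 down its 1-map path: center (1/2, 0), radius 1/5
tracing t3 down its 2-map path: center (17/32, 1/2), radius 1/80
tracing t4 down its 2-map path: center (15/32, 7/16), radius 1/72


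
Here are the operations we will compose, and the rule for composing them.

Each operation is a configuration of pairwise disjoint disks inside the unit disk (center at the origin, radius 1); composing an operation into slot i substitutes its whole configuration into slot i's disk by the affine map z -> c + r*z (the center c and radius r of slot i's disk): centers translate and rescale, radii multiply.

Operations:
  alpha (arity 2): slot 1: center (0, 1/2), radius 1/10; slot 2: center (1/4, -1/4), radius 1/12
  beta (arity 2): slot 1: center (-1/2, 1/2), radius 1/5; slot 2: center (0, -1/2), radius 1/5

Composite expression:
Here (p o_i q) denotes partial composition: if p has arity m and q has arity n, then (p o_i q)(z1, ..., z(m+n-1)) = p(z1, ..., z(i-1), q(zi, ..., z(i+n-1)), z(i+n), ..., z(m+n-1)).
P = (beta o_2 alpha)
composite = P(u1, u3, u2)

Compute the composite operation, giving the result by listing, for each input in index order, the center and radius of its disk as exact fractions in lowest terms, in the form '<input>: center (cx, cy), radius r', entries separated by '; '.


u1: center (-1/2, 1/2), radius 1/5; u2: center (1/20, -11/20), radius 1/60; u3: center (0, -2/5), radius 1/50

Below beta, radii multiply path by path; the u-disk centers shift.
for u1, the 1-step affine chain lands on center (-1/2, 1/2), radius 1/5
for u3, the 2-step affine chain lands on center (0, -2/5), radius 1/50
for u2, the 2-step affine chain lands on center (1/20, -11/20), radius 1/60


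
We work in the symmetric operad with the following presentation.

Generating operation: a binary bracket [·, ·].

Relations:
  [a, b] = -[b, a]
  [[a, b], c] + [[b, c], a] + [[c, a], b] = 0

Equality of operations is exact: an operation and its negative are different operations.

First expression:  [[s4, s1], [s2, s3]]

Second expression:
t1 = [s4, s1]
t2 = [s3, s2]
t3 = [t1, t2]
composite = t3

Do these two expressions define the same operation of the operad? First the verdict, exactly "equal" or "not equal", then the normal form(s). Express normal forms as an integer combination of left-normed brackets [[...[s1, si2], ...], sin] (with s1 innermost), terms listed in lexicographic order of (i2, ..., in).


not equal — first -[[[s1, s4], s2], s3] + [[[s1, s4], s3], s2], second [[[s1, s4], s2], s3] - [[[s1, s4], s3], s2]


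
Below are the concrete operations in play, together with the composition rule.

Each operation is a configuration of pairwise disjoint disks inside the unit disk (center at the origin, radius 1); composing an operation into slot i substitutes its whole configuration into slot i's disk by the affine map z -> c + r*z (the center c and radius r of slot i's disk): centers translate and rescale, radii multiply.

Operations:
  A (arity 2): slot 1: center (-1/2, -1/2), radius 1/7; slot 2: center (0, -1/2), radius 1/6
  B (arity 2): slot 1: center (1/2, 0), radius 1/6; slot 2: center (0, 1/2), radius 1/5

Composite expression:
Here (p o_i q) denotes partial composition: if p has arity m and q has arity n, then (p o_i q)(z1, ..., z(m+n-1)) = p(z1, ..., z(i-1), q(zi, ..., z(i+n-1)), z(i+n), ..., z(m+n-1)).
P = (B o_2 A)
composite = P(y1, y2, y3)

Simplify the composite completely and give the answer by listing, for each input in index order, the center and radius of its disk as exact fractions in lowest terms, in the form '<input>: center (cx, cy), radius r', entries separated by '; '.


Only the slot chain above each y matters under B; compose those maps.
y1: after 1 affine step, its disk has center (1/2, 0), radius 1/6
y2: after 2 affine steps, its disk has center (-1/10, 2/5), radius 1/35
y3: after 2 affine steps, its disk has center (0, 2/5), radius 1/30

y1: center (1/2, 0), radius 1/6; y2: center (-1/10, 2/5), radius 1/35; y3: center (0, 2/5), radius 1/30


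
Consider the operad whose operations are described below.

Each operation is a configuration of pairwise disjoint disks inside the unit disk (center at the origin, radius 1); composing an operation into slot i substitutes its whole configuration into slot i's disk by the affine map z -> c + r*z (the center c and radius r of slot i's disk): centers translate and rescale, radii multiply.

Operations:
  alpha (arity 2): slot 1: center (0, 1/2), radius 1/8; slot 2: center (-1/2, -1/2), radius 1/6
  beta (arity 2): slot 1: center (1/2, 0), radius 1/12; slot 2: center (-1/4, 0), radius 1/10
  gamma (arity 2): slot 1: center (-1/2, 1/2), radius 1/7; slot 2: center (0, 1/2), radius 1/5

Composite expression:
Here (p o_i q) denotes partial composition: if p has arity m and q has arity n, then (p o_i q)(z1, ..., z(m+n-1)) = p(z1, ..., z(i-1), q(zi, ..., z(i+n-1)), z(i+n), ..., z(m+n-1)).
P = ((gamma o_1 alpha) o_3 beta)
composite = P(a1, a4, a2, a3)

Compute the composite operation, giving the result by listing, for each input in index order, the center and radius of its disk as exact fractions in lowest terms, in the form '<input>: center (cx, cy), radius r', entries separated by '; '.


Nesting under gamma composes maps z -> c + r*z down each a-path.
for a1, the 2-step affine chain lands on center (-1/2, 4/7), radius 1/56
for a4, the 2-step affine chain lands on center (-4/7, 3/7), radius 1/42
for a2, the 2-step affine chain lands on center (1/10, 1/2), radius 1/60
for a3, the 2-step affine chain lands on center (-1/20, 1/2), radius 1/50

a1: center (-1/2, 4/7), radius 1/56; a2: center (1/10, 1/2), radius 1/60; a3: center (-1/20, 1/2), radius 1/50; a4: center (-4/7, 3/7), radius 1/42


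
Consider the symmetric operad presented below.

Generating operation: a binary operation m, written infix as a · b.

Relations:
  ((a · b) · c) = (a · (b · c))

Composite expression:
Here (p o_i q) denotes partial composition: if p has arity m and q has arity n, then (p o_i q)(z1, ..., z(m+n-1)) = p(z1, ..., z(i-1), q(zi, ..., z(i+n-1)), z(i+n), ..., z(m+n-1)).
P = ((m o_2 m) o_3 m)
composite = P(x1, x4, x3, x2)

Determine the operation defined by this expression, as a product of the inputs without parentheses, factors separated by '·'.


Under associativity of m, the answer is the x's in reading order.
(x3 · x2) unparenthesizes to x3 · x2
(x4 · (x3 · x2)) unparenthesizes to x4 · x3 · x2
(x1 · (x4 · (x3 · x2))) unparenthesizes to x1 · x4 · x3 · x2

x1 · x4 · x3 · x2


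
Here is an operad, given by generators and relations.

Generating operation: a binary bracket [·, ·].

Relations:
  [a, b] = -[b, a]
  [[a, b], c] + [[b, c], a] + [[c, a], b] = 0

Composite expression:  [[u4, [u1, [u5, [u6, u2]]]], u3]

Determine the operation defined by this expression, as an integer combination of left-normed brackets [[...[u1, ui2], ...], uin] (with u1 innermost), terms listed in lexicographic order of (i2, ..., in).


-[[[[[u1, u2], u6], u5], u4], u3] + [[[[[u1, u5], u2], u6], u4], u3] - [[[[[u1, u5], u6], u2], u4], u3] + [[[[[u1, u6], u2], u5], u4], u3]

Antisymmetry and Jacobi reduce to u1-anchored left-normed brackets.
Composite bracket: [[u4, [u1, [u5, [u6, u2]]]], u3]
Expanding via [a, b] = ab - ba: 32 signed words (2^5 = 32).
Keep just the words that open with u1:
  u1u2u6u5u4u3 appears with sign -1, giving the term -[[[[[u1, u2], u6], u5], u4], u3]
  u1u5u2u6u4u3 appears with sign +1, giving the term +[[[[[u1, u5], u2], u6], u4], u3]
  u1u5u6u2u4u3 appears with sign -1, giving the term -[[[[[u1, u5], u6], u2], u4], u3]
  u1u6u2u5u4u3 appears with sign +1, giving the term +[[[[[u1, u6], u2], u5], u4], u3]


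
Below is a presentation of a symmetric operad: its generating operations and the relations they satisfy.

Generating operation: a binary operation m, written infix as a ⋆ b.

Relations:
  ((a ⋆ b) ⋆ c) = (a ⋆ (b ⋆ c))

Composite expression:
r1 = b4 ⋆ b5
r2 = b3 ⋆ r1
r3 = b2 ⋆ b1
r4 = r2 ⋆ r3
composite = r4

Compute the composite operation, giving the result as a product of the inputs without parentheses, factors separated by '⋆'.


Key point: m is associative — brackets drop, the b-order remains.
(b4 ⋆ b5) spells out as b4 ⋆ b5
(b3 ⋆ (b4 ⋆ b5)) spells out as b3 ⋆ b4 ⋆ b5
(b2 ⋆ b1) spells out as b2 ⋆ b1
((b3 ⋆ (b4 ⋆ b5)) ⋆ (b2 ⋆ b1)) spells out as b3 ⋆ b4 ⋆ b5 ⋆ b2 ⋆ b1

b3 ⋆ b4 ⋆ b5 ⋆ b2 ⋆ b1


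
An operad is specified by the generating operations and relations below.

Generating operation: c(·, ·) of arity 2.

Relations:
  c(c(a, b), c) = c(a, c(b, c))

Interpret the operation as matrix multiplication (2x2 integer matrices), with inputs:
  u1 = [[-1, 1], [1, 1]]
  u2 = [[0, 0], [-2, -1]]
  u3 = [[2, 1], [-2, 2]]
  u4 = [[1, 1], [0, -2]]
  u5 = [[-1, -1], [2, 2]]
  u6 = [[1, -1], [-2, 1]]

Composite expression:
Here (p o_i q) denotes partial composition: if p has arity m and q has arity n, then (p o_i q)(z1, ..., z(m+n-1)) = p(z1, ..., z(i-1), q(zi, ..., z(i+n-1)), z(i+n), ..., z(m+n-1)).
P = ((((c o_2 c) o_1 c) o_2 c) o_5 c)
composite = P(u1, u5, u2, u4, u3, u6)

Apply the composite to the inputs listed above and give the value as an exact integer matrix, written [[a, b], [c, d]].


[[0, 6], [0, 2]]

c(u5, u2) = [[2, 1], [-4, -2]]
c(u1, c(u5, u2)) = [[-6, -3], [-2, -1]]
c(u3, u6) = [[0, -1], [-6, 4]]
c(u4, c(u3, u6)) = [[-6, 3], [12, -8]]
c(c(u1, c(u5, u2)), c(u4, c(u3, u6))) = [[0, 6], [0, 2]]


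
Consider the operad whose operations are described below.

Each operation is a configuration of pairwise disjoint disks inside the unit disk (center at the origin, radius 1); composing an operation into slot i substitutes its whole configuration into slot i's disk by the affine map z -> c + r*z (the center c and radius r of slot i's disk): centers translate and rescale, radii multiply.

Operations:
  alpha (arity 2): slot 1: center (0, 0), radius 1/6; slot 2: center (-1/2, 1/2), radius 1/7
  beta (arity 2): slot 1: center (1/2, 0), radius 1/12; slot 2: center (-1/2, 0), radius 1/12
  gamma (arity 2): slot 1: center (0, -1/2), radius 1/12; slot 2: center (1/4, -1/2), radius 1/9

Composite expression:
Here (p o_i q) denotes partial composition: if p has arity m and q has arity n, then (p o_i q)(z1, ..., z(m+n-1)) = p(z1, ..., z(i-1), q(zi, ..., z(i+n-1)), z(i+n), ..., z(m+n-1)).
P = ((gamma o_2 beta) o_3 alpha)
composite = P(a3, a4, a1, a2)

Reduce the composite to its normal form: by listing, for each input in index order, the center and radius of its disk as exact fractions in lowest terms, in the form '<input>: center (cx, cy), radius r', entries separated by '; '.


Each a-disk chains the slot maps above it in gamma; radii multiply.
tracing a3 down its 1-map path: center (0, -1/2), radius 1/12
tracing a4 down its 2-map path: center (11/36, -1/2), radius 1/108
tracing a1 down its 3-map path: center (7/36, -1/2), radius 1/648
tracing a2 down its 3-map path: center (41/216, -107/216), radius 1/756

a1: center (7/36, -1/2), radius 1/648; a2: center (41/216, -107/216), radius 1/756; a3: center (0, -1/2), radius 1/12; a4: center (11/36, -1/2), radius 1/108
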